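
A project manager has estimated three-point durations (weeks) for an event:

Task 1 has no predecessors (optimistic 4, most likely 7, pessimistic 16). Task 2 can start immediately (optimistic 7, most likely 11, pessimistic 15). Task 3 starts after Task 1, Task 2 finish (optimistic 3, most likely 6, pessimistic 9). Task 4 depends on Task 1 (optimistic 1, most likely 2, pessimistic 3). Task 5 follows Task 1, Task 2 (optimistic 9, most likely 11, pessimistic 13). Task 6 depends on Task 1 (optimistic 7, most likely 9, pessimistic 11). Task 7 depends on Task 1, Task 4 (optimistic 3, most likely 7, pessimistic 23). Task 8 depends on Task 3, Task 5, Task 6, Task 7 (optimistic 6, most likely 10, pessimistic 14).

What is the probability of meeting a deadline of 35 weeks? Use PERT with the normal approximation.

0.933

te_Task 1 = (4 + 4·7 + 16)/6 = 48/6 = 8; σ²_Task 1 = ((16−4)/6)² = 4.000
te_Task 2 = (7 + 4·11 + 15)/6 = 66/6 = 11; σ²_Task 2 = ((15−7)/6)² = 1.778
te_Task 3 = (3 + 4·6 + 9)/6 = 36/6 = 6; σ²_Task 3 = ((9−3)/6)² = 1.000
te_Task 4 = (1 + 4·2 + 3)/6 = 12/6 = 2; σ²_Task 4 = ((3−1)/6)² = 0.111
te_Task 5 = (9 + 4·11 + 13)/6 = 66/6 = 11; σ²_Task 5 = ((13−9)/6)² = 0.444
te_Task 6 = (7 + 4·9 + 11)/6 = 54/6 = 9; σ²_Task 6 = ((11−7)/6)² = 0.444
te_Task 7 = (3 + 4·7 + 23)/6 = 54/6 = 9; σ²_Task 7 = ((23−3)/6)² = 11.111
te_Task 8 = (6 + 4·10 + 14)/6 = 60/6 = 10; σ²_Task 8 = ((14−6)/6)² = 1.778

Forward pass:
ES_Task 1 = 0; EF_Task 1 = 8
ES_Task 2 = 0; EF_Task 2 = 11
ES_Task 3 = max(EF_Task 1=8, EF_Task 2=11) = 11; EF_Task 3 = 11+6 = 17
ES_Task 4 = 8; EF_Task 4 = 8+2 = 10
ES_Task 5 = max(EF_Task 1=8, EF_Task 2=11) = 11; EF_Task 5 = 11+11 = 22
ES_Task 6 = 8; EF_Task 6 = 8+9 = 17
ES_Task 7 = max(EF_Task 1=8, EF_Task 4=10) = 10; EF_Task 7 = 10+9 = 19
ES_Task 8 = max(EF_Task 3=17, EF_Task 5=22, EF_Task 6=17, EF_Task 7=19) = 22; EF_Task 8 = 22+10 = 32
Expected project duration μ = 32 weeks. Critical path: Task 2 → Task 5 → Task 8.

Variance along critical path = 1.778 + 0.444 + 1.778 = 4.000; σ = √4.000 = 2.000 weeks.
Z = (35 − 32) / 2.000 = 1.500
P(T ≤ 35) = Φ(1.500) ≈ 0.933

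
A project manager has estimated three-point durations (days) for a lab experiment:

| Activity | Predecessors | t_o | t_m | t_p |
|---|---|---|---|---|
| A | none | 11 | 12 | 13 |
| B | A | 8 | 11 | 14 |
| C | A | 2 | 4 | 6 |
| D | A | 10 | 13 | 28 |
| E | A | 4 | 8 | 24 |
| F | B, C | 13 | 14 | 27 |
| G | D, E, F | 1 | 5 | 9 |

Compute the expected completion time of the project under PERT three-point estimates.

44 days

te_A = (11 + 4·12 + 13)/6 = 72/6 = 12
te_B = (8 + 4·11 + 14)/6 = 66/6 = 11
te_C = (2 + 4·4 + 6)/6 = 24/6 = 4
te_D = (10 + 4·13 + 28)/6 = 90/6 = 15
te_E = (4 + 4·8 + 24)/6 = 60/6 = 10
te_F = (13 + 4·14 + 27)/6 = 96/6 = 16
te_G = (1 + 4·5 + 9)/6 = 30/6 = 5

Forward pass:
ES_A = 0; EF_A = 12
ES_B = 12; EF_B = 12+11 = 23
ES_C = 12; EF_C = 12+4 = 16
ES_D = 12; EF_D = 12+15 = 27
ES_E = 12; EF_E = 12+10 = 22
ES_F = max(EF_B=23, EF_C=16) = 23; EF_F = 23+16 = 39
ES_G = max(EF_D=27, EF_E=22, EF_F=39) = 39; EF_G = 39+5 = 44
Expected project duration μ = 44 days. Critical path: A → B → F → G.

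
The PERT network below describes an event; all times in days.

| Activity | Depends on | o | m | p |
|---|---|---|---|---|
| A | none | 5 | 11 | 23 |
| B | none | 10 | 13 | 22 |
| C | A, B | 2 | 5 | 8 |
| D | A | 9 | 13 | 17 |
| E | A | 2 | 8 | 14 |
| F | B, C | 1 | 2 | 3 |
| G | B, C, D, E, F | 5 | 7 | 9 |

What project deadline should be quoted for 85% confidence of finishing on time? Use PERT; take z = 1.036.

35.5 days

te_A = (5 + 4·11 + 23)/6 = 72/6 = 12; σ²_A = ((23−5)/6)² = 9.000
te_B = (10 + 4·13 + 22)/6 = 84/6 = 14; σ²_B = ((22−10)/6)² = 4.000
te_C = (2 + 4·5 + 8)/6 = 30/6 = 5; σ²_C = ((8−2)/6)² = 1.000
te_D = (9 + 4·13 + 17)/6 = 78/6 = 13; σ²_D = ((17−9)/6)² = 1.778
te_E = (2 + 4·8 + 14)/6 = 48/6 = 8; σ²_E = ((14−2)/6)² = 4.000
te_F = (1 + 4·2 + 3)/6 = 12/6 = 2; σ²_F = ((3−1)/6)² = 0.111
te_G = (5 + 4·7 + 9)/6 = 42/6 = 7; σ²_G = ((9−5)/6)² = 0.444

Forward pass:
ES_A = 0; EF_A = 12
ES_B = 0; EF_B = 14
ES_C = max(EF_A=12, EF_B=14) = 14; EF_C = 14+5 = 19
ES_D = 12; EF_D = 12+13 = 25
ES_E = 12; EF_E = 12+8 = 20
ES_F = max(EF_B=14, EF_C=19) = 19; EF_F = 19+2 = 21
ES_G = max(EF_B=14, EF_C=19, EF_D=25, EF_E=20, EF_F=21) = 25; EF_G = 25+7 = 32
Expected project duration μ = 32 days. Critical path: A → D → G.

Variance along critical path = 9.000 + 1.778 + 0.444 = 11.222; σ = 3.350 days.
D = μ + z·σ = 32 + 1.036·3.350 = 35.5 days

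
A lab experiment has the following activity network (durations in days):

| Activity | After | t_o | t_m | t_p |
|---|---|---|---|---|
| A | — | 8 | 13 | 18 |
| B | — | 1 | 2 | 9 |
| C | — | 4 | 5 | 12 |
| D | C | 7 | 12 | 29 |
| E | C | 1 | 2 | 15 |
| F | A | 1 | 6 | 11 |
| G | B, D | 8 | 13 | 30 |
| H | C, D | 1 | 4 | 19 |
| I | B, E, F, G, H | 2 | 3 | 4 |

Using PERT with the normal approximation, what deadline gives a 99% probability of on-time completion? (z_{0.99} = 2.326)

50.5 days

te_A = (8 + 4·13 + 18)/6 = 78/6 = 13; σ²_A = ((18−8)/6)² = 2.778
te_B = (1 + 4·2 + 9)/6 = 18/6 = 3; σ²_B = ((9−1)/6)² = 1.778
te_C = (4 + 4·5 + 12)/6 = 36/6 = 6; σ²_C = ((12−4)/6)² = 1.778
te_D = (7 + 4·12 + 29)/6 = 84/6 = 14; σ²_D = ((29−7)/6)² = 13.444
te_E = (1 + 4·2 + 15)/6 = 24/6 = 4; σ²_E = ((15−1)/6)² = 5.444
te_F = (1 + 4·6 + 11)/6 = 36/6 = 6; σ²_F = ((11−1)/6)² = 2.778
te_G = (8 + 4·13 + 30)/6 = 90/6 = 15; σ²_G = ((30−8)/6)² = 13.444
te_H = (1 + 4·4 + 19)/6 = 36/6 = 6; σ²_H = ((19−1)/6)² = 9.000
te_I = (2 + 4·3 + 4)/6 = 18/6 = 3; σ²_I = ((4−2)/6)² = 0.111

Forward pass:
ES_A = 0; EF_A = 13
ES_B = 0; EF_B = 3
ES_C = 0; EF_C = 6
ES_D = 6; EF_D = 6+14 = 20
ES_E = 6; EF_E = 6+4 = 10
ES_F = 13; EF_F = 13+6 = 19
ES_G = max(EF_B=3, EF_D=20) = 20; EF_G = 20+15 = 35
ES_H = max(EF_C=6, EF_D=20) = 20; EF_H = 20+6 = 26
ES_I = max(EF_B=3, EF_E=10, EF_F=19, EF_G=35, EF_H=26) = 35; EF_I = 35+3 = 38
Expected project duration μ = 38 days. Critical path: C → D → G → I.

Variance along critical path = 1.778 + 13.444 + 13.444 + 0.111 = 28.778; σ = 5.364 days.
D = μ + z·σ = 38 + 2.326·5.364 = 50.5 days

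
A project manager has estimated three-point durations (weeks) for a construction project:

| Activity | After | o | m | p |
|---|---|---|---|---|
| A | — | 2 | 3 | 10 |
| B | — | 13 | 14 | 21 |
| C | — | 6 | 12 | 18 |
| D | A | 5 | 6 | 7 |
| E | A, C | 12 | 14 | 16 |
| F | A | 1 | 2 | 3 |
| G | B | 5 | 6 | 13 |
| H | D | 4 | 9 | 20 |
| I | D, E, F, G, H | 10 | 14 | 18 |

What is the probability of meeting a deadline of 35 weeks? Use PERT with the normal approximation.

te_A = (2 + 4·3 + 10)/6 = 24/6 = 4; σ²_A = ((10−2)/6)² = 1.778
te_B = (13 + 4·14 + 21)/6 = 90/6 = 15; σ²_B = ((21−13)/6)² = 1.778
te_C = (6 + 4·12 + 18)/6 = 72/6 = 12; σ²_C = ((18−6)/6)² = 4.000
te_D = (5 + 4·6 + 7)/6 = 36/6 = 6; σ²_D = ((7−5)/6)² = 0.111
te_E = (12 + 4·14 + 16)/6 = 84/6 = 14; σ²_E = ((16−12)/6)² = 0.444
te_F = (1 + 4·2 + 3)/6 = 12/6 = 2; σ²_F = ((3−1)/6)² = 0.111
te_G = (5 + 4·6 + 13)/6 = 42/6 = 7; σ²_G = ((13−5)/6)² = 1.778
te_H = (4 + 4·9 + 20)/6 = 60/6 = 10; σ²_H = ((20−4)/6)² = 7.111
te_I = (10 + 4·14 + 18)/6 = 84/6 = 14; σ²_I = ((18−10)/6)² = 1.778

Forward pass:
ES_A = 0; EF_A = 4
ES_B = 0; EF_B = 15
ES_C = 0; EF_C = 12
ES_D = 4; EF_D = 4+6 = 10
ES_E = max(EF_A=4, EF_C=12) = 12; EF_E = 12+14 = 26
ES_F = 4; EF_F = 4+2 = 6
ES_G = 15; EF_G = 15+7 = 22
ES_H = 10; EF_H = 10+10 = 20
ES_I = max(EF_D=10, EF_E=26, EF_F=6, EF_G=22, EF_H=20) = 26; EF_I = 26+14 = 40
Expected project duration μ = 40 weeks. Critical path: C → E → I.

Variance along critical path = 4.000 + 0.444 + 1.778 = 6.222; σ = √6.222 = 2.494 weeks.
Z = (35 − 40) / 2.494 = -2.004
P(T ≤ 35) = Φ(-2.004) ≈ 0.023

0.023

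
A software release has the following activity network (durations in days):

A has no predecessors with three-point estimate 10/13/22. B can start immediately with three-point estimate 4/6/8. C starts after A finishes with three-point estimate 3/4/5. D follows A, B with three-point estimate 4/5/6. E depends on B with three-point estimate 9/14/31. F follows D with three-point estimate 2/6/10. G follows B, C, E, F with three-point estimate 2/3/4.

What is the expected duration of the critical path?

28 days

te_A = (10 + 4·13 + 22)/6 = 84/6 = 14
te_B = (4 + 4·6 + 8)/6 = 36/6 = 6
te_C = (3 + 4·4 + 5)/6 = 24/6 = 4
te_D = (4 + 4·5 + 6)/6 = 30/6 = 5
te_E = (9 + 4·14 + 31)/6 = 96/6 = 16
te_F = (2 + 4·6 + 10)/6 = 36/6 = 6
te_G = (2 + 4·3 + 4)/6 = 18/6 = 3

Forward pass:
ES_A = 0; EF_A = 14
ES_B = 0; EF_B = 6
ES_C = 14; EF_C = 14+4 = 18
ES_D = max(EF_A=14, EF_B=6) = 14; EF_D = 14+5 = 19
ES_E = 6; EF_E = 6+16 = 22
ES_F = 19; EF_F = 19+6 = 25
ES_G = max(EF_B=6, EF_C=18, EF_E=22, EF_F=25) = 25; EF_G = 25+3 = 28
Expected project duration μ = 28 days. Critical path: A → D → F → G.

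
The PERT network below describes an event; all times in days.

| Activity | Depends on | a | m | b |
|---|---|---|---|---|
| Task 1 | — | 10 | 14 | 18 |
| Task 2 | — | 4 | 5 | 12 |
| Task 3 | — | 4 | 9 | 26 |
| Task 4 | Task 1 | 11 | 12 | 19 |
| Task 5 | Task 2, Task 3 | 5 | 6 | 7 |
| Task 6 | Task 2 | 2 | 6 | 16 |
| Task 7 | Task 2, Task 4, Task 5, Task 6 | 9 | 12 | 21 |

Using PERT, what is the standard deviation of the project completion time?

te_Task 1 = (10 + 4·14 + 18)/6 = 84/6 = 14; σ²_Task 1 = ((18−10)/6)² = 1.778
te_Task 2 = (4 + 4·5 + 12)/6 = 36/6 = 6; σ²_Task 2 = ((12−4)/6)² = 1.778
te_Task 3 = (4 + 4·9 + 26)/6 = 66/6 = 11; σ²_Task 3 = ((26−4)/6)² = 13.444
te_Task 4 = (11 + 4·12 + 19)/6 = 78/6 = 13; σ²_Task 4 = ((19−11)/6)² = 1.778
te_Task 5 = (5 + 4·6 + 7)/6 = 36/6 = 6; σ²_Task 5 = ((7−5)/6)² = 0.111
te_Task 6 = (2 + 4·6 + 16)/6 = 42/6 = 7; σ²_Task 6 = ((16−2)/6)² = 5.444
te_Task 7 = (9 + 4·12 + 21)/6 = 78/6 = 13; σ²_Task 7 = ((21−9)/6)² = 4.000

Forward pass:
ES_Task 1 = 0; EF_Task 1 = 14
ES_Task 2 = 0; EF_Task 2 = 6
ES_Task 3 = 0; EF_Task 3 = 11
ES_Task 4 = 14; EF_Task 4 = 14+13 = 27
ES_Task 5 = max(EF_Task 2=6, EF_Task 3=11) = 11; EF_Task 5 = 11+6 = 17
ES_Task 6 = 6; EF_Task 6 = 6+7 = 13
ES_Task 7 = max(EF_Task 2=6, EF_Task 4=27, EF_Task 5=17, EF_Task 6=13) = 27; EF_Task 7 = 27+13 = 40
Expected project duration μ = 40 days. Critical path: Task 1 → Task 4 → Task 7.

Variance along critical path = 1.778 + 1.778 + 4.000 = 7.556
σ = √7.556 = 2.749 days

2.75 days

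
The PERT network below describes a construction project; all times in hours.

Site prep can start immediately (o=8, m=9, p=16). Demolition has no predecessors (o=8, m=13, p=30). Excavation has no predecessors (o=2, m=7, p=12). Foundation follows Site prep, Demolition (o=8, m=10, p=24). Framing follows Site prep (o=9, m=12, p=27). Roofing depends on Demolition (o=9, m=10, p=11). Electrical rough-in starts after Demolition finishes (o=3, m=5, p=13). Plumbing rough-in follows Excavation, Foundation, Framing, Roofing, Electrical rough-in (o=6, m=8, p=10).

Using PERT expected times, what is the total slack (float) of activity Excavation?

20 hours

te_Site prep = (8 + 4·9 + 16)/6 = 60/6 = 10
te_Demolition = (8 + 4·13 + 30)/6 = 90/6 = 15
te_Excavation = (2 + 4·7 + 12)/6 = 42/6 = 7
te_Foundation = (8 + 4·10 + 24)/6 = 72/6 = 12
te_Framing = (9 + 4·12 + 27)/6 = 84/6 = 14
te_Roofing = (9 + 4·10 + 11)/6 = 60/6 = 10
te_Electrical rough-in = (3 + 4·5 + 13)/6 = 36/6 = 6
te_Plumbing rough-in = (6 + 4·8 + 10)/6 = 48/6 = 8

Forward pass:
ES_Site prep = 0; EF_Site prep = 10
ES_Demolition = 0; EF_Demolition = 15
ES_Excavation = 0; EF_Excavation = 7
ES_Foundation = max(EF_Site prep=10, EF_Demolition=15) = 15; EF_Foundation = 15+12 = 27
ES_Framing = 10; EF_Framing = 10+14 = 24
ES_Roofing = 15; EF_Roofing = 15+10 = 25
ES_Electrical rough-in = 15; EF_Electrical rough-in = 15+6 = 21
ES_Plumbing rough-in = max(EF_Excavation=7, EF_Foundation=27, EF_Framing=24, EF_Roofing=25, EF_Electrical rough-in=21) = 27; EF_Plumbing rough-in = 27+8 = 35
Expected project duration μ = 35 hours. Critical path: Demolition → Foundation → Plumbing rough-in.

Backward pass:
LF_Plumbing rough-in = 35; LS_Plumbing rough-in = 35−8 = 27
LF_Electrical rough-in = LS_Plumbing rough-in = 27; LS_Electrical rough-in = 27−6 = 21
LF_Roofing = LS_Plumbing rough-in = 27; LS_Roofing = 27−10 = 17
LF_Framing = LS_Plumbing rough-in = 27; LS_Framing = 27−14 = 13
LF_Foundation = LS_Plumbing rough-in = 27; LS_Foundation = 27−12 = 15
LF_Excavation = LS_Plumbing rough-in = 27; LS_Excavation = 27−7 = 20
LF_Demolition = min(LS_Foundation=15, LS_Roofing=17, LS_Electrical rough-in=21) = 15; LS_Demolition = 15−15 = 0
LF_Site prep = min(LS_Foundation=15, LS_Framing=13) = 13; LS_Site prep = 13−10 = 3
Slack_Excavation = LS_Excavation − ES_Excavation = 20 − 0 = 20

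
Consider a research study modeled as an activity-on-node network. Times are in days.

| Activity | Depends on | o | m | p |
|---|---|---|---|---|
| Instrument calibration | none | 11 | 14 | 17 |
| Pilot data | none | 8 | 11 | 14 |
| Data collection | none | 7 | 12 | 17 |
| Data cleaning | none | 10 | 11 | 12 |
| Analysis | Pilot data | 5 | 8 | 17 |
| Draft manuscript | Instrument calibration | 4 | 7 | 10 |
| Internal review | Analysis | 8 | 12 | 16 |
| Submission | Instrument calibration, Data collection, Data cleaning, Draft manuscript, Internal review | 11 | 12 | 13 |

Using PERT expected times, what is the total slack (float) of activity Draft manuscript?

11 days

te_Instrument calibration = (11 + 4·14 + 17)/6 = 84/6 = 14
te_Pilot data = (8 + 4·11 + 14)/6 = 66/6 = 11
te_Data collection = (7 + 4·12 + 17)/6 = 72/6 = 12
te_Data cleaning = (10 + 4·11 + 12)/6 = 66/6 = 11
te_Analysis = (5 + 4·8 + 17)/6 = 54/6 = 9
te_Draft manuscript = (4 + 4·7 + 10)/6 = 42/6 = 7
te_Internal review = (8 + 4·12 + 16)/6 = 72/6 = 12
te_Submission = (11 + 4·12 + 13)/6 = 72/6 = 12

Forward pass:
ES_Instrument calibration = 0; EF_Instrument calibration = 14
ES_Pilot data = 0; EF_Pilot data = 11
ES_Data collection = 0; EF_Data collection = 12
ES_Data cleaning = 0; EF_Data cleaning = 11
ES_Analysis = 11; EF_Analysis = 11+9 = 20
ES_Draft manuscript = 14; EF_Draft manuscript = 14+7 = 21
ES_Internal review = 20; EF_Internal review = 20+12 = 32
ES_Submission = max(EF_Instrument calibration=14, EF_Data collection=12, EF_Data cleaning=11, EF_Draft manuscript=21, EF_Internal review=32) = 32; EF_Submission = 32+12 = 44
Expected project duration μ = 44 days. Critical path: Pilot data → Analysis → Internal review → Submission.

Backward pass:
LF_Submission = 44; LS_Submission = 44−12 = 32
LF_Internal review = LS_Submission = 32; LS_Internal review = 32−12 = 20
LF_Draft manuscript = LS_Submission = 32; LS_Draft manuscript = 32−7 = 25
LF_Analysis = LS_Internal review = 20; LS_Analysis = 20−9 = 11
LF_Data cleaning = LS_Submission = 32; LS_Data cleaning = 32−11 = 21
LF_Data collection = LS_Submission = 32; LS_Data collection = 32−12 = 20
LF_Pilot data = LS_Analysis = 11; LS_Pilot data = 11−11 = 0
LF_Instrument calibration = min(LS_Draft manuscript=25, LS_Submission=32) = 25; LS_Instrument calibration = 25−14 = 11
Slack_Draft manuscript = LS_Draft manuscript − ES_Draft manuscript = 25 − 14 = 11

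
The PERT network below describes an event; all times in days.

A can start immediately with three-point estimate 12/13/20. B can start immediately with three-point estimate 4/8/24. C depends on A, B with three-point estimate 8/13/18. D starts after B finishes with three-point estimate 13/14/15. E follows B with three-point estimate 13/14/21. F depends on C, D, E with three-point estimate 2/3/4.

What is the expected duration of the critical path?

te_A = (12 + 4·13 + 20)/6 = 84/6 = 14
te_B = (4 + 4·8 + 24)/6 = 60/6 = 10
te_C = (8 + 4·13 + 18)/6 = 78/6 = 13
te_D = (13 + 4·14 + 15)/6 = 84/6 = 14
te_E = (13 + 4·14 + 21)/6 = 90/6 = 15
te_F = (2 + 4·3 + 4)/6 = 18/6 = 3

Forward pass:
ES_A = 0; EF_A = 14
ES_B = 0; EF_B = 10
ES_C = max(EF_A=14, EF_B=10) = 14; EF_C = 14+13 = 27
ES_D = 10; EF_D = 10+14 = 24
ES_E = 10; EF_E = 10+15 = 25
ES_F = max(EF_C=27, EF_D=24, EF_E=25) = 27; EF_F = 27+3 = 30
Expected project duration μ = 30 days. Critical path: A → C → F.

30 days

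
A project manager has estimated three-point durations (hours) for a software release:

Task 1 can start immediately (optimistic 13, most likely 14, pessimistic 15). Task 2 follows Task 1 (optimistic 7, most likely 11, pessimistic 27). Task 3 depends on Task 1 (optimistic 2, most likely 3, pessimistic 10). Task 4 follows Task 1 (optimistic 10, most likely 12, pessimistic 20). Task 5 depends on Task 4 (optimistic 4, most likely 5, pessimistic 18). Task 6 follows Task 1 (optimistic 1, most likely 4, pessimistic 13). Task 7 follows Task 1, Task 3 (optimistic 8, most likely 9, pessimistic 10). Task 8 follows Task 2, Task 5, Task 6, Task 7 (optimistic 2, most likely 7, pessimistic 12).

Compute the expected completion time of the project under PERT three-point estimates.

41 hours

te_Task 1 = (13 + 4·14 + 15)/6 = 84/6 = 14
te_Task 2 = (7 + 4·11 + 27)/6 = 78/6 = 13
te_Task 3 = (2 + 4·3 + 10)/6 = 24/6 = 4
te_Task 4 = (10 + 4·12 + 20)/6 = 78/6 = 13
te_Task 5 = (4 + 4·5 + 18)/6 = 42/6 = 7
te_Task 6 = (1 + 4·4 + 13)/6 = 30/6 = 5
te_Task 7 = (8 + 4·9 + 10)/6 = 54/6 = 9
te_Task 8 = (2 + 4·7 + 12)/6 = 42/6 = 7

Forward pass:
ES_Task 1 = 0; EF_Task 1 = 14
ES_Task 2 = 14; EF_Task 2 = 14+13 = 27
ES_Task 3 = 14; EF_Task 3 = 14+4 = 18
ES_Task 4 = 14; EF_Task 4 = 14+13 = 27
ES_Task 5 = 27; EF_Task 5 = 27+7 = 34
ES_Task 6 = 14; EF_Task 6 = 14+5 = 19
ES_Task 7 = max(EF_Task 1=14, EF_Task 3=18) = 18; EF_Task 7 = 18+9 = 27
ES_Task 8 = max(EF_Task 2=27, EF_Task 5=34, EF_Task 6=19, EF_Task 7=27) = 34; EF_Task 8 = 34+7 = 41
Expected project duration μ = 41 hours. Critical path: Task 1 → Task 4 → Task 5 → Task 8.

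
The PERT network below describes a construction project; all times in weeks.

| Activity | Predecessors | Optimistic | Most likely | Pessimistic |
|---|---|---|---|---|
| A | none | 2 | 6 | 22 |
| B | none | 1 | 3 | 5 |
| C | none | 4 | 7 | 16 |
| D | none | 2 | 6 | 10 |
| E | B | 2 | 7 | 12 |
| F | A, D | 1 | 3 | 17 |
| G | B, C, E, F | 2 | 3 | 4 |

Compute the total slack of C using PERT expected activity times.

5 weeks

te_A = (2 + 4·6 + 22)/6 = 48/6 = 8
te_B = (1 + 4·3 + 5)/6 = 18/6 = 3
te_C = (4 + 4·7 + 16)/6 = 48/6 = 8
te_D = (2 + 4·6 + 10)/6 = 36/6 = 6
te_E = (2 + 4·7 + 12)/6 = 42/6 = 7
te_F = (1 + 4·3 + 17)/6 = 30/6 = 5
te_G = (2 + 4·3 + 4)/6 = 18/6 = 3

Forward pass:
ES_A = 0; EF_A = 8
ES_B = 0; EF_B = 3
ES_C = 0; EF_C = 8
ES_D = 0; EF_D = 6
ES_E = 3; EF_E = 3+7 = 10
ES_F = max(EF_A=8, EF_D=6) = 8; EF_F = 8+5 = 13
ES_G = max(EF_B=3, EF_C=8, EF_E=10, EF_F=13) = 13; EF_G = 13+3 = 16
Expected project duration μ = 16 weeks. Critical path: A → F → G.

Backward pass:
LF_G = 16; LS_G = 16−3 = 13
LF_F = LS_G = 13; LS_F = 13−5 = 8
LF_E = LS_G = 13; LS_E = 13−7 = 6
LF_D = LS_F = 8; LS_D = 8−6 = 2
LF_C = LS_G = 13; LS_C = 13−8 = 5
LF_B = min(LS_E=6, LS_G=13) = 6; LS_B = 6−3 = 3
LF_A = LS_F = 8; LS_A = 8−8 = 0
Slack_C = LS_C − ES_C = 5 − 0 = 5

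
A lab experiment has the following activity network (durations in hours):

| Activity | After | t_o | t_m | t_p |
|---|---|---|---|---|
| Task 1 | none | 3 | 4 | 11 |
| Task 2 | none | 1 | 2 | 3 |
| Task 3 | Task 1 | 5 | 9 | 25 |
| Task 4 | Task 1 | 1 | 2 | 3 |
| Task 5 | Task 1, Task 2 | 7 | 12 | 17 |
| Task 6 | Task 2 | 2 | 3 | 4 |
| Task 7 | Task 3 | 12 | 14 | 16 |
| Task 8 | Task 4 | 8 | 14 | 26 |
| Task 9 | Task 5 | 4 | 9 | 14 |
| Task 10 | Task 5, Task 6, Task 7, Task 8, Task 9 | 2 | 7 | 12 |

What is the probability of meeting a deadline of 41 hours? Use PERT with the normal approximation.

0.841

te_Task 1 = (3 + 4·4 + 11)/6 = 30/6 = 5; σ²_Task 1 = ((11−3)/6)² = 1.778
te_Task 2 = (1 + 4·2 + 3)/6 = 12/6 = 2; σ²_Task 2 = ((3−1)/6)² = 0.111
te_Task 3 = (5 + 4·9 + 25)/6 = 66/6 = 11; σ²_Task 3 = ((25−5)/6)² = 11.111
te_Task 4 = (1 + 4·2 + 3)/6 = 12/6 = 2; σ²_Task 4 = ((3−1)/6)² = 0.111
te_Task 5 = (7 + 4·12 + 17)/6 = 72/6 = 12; σ²_Task 5 = ((17−7)/6)² = 2.778
te_Task 6 = (2 + 4·3 + 4)/6 = 18/6 = 3; σ²_Task 6 = ((4−2)/6)² = 0.111
te_Task 7 = (12 + 4·14 + 16)/6 = 84/6 = 14; σ²_Task 7 = ((16−12)/6)² = 0.444
te_Task 8 = (8 + 4·14 + 26)/6 = 90/6 = 15; σ²_Task 8 = ((26−8)/6)² = 9.000
te_Task 9 = (4 + 4·9 + 14)/6 = 54/6 = 9; σ²_Task 9 = ((14−4)/6)² = 2.778
te_Task 10 = (2 + 4·7 + 12)/6 = 42/6 = 7; σ²_Task 10 = ((12−2)/6)² = 2.778

Forward pass:
ES_Task 1 = 0; EF_Task 1 = 5
ES_Task 2 = 0; EF_Task 2 = 2
ES_Task 3 = 5; EF_Task 3 = 5+11 = 16
ES_Task 4 = 5; EF_Task 4 = 5+2 = 7
ES_Task 5 = max(EF_Task 1=5, EF_Task 2=2) = 5; EF_Task 5 = 5+12 = 17
ES_Task 6 = 2; EF_Task 6 = 2+3 = 5
ES_Task 7 = 16; EF_Task 7 = 16+14 = 30
ES_Task 8 = 7; EF_Task 8 = 7+15 = 22
ES_Task 9 = 17; EF_Task 9 = 17+9 = 26
ES_Task 10 = max(EF_Task 5=17, EF_Task 6=5, EF_Task 7=30, EF_Task 8=22, EF_Task 9=26) = 30; EF_Task 10 = 30+7 = 37
Expected project duration μ = 37 hours. Critical path: Task 1 → Task 3 → Task 7 → Task 10.

Variance along critical path = 1.778 + 11.111 + 0.444 + 2.778 = 16.111; σ = √16.111 = 4.014 hours.
Z = (41 − 37) / 4.014 = 0.997
P(T ≤ 41) = Φ(0.997) ≈ 0.841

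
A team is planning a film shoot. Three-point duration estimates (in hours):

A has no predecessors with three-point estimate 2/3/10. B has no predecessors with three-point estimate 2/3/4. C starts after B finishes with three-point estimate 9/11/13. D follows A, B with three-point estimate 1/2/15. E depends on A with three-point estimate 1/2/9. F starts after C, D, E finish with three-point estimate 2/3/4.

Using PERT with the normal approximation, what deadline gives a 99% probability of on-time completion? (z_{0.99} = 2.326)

te_A = (2 + 4·3 + 10)/6 = 24/6 = 4; σ²_A = ((10−2)/6)² = 1.778
te_B = (2 + 4·3 + 4)/6 = 18/6 = 3; σ²_B = ((4−2)/6)² = 0.111
te_C = (9 + 4·11 + 13)/6 = 66/6 = 11; σ²_C = ((13−9)/6)² = 0.444
te_D = (1 + 4·2 + 15)/6 = 24/6 = 4; σ²_D = ((15−1)/6)² = 5.444
te_E = (1 + 4·2 + 9)/6 = 18/6 = 3; σ²_E = ((9−1)/6)² = 1.778
te_F = (2 + 4·3 + 4)/6 = 18/6 = 3; σ²_F = ((4−2)/6)² = 0.111

Forward pass:
ES_A = 0; EF_A = 4
ES_B = 0; EF_B = 3
ES_C = 3; EF_C = 3+11 = 14
ES_D = max(EF_A=4, EF_B=3) = 4; EF_D = 4+4 = 8
ES_E = 4; EF_E = 4+3 = 7
ES_F = max(EF_C=14, EF_D=8, EF_E=7) = 14; EF_F = 14+3 = 17
Expected project duration μ = 17 hours. Critical path: B → C → F.

Variance along critical path = 0.111 + 0.444 + 0.111 = 0.667; σ = 0.816 hours.
D = μ + z·σ = 17 + 2.326·0.816 = 18.9 hours

18.9 hours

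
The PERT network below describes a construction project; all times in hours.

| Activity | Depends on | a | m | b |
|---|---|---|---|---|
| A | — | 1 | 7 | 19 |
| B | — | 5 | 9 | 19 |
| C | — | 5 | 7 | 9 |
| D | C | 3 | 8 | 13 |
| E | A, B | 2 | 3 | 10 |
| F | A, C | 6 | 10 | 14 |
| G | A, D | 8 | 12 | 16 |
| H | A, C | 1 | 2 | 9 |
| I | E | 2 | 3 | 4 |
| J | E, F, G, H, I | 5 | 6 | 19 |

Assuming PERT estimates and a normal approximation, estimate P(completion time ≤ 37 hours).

te_A = (1 + 4·7 + 19)/6 = 48/6 = 8; σ²_A = ((19−1)/6)² = 9.000
te_B = (5 + 4·9 + 19)/6 = 60/6 = 10; σ²_B = ((19−5)/6)² = 5.444
te_C = (5 + 4·7 + 9)/6 = 42/6 = 7; σ²_C = ((9−5)/6)² = 0.444
te_D = (3 + 4·8 + 13)/6 = 48/6 = 8; σ²_D = ((13−3)/6)² = 2.778
te_E = (2 + 4·3 + 10)/6 = 24/6 = 4; σ²_E = ((10−2)/6)² = 1.778
te_F = (6 + 4·10 + 14)/6 = 60/6 = 10; σ²_F = ((14−6)/6)² = 1.778
te_G = (8 + 4·12 + 16)/6 = 72/6 = 12; σ²_G = ((16−8)/6)² = 1.778
te_H = (1 + 4·2 + 9)/6 = 18/6 = 3; σ²_H = ((9−1)/6)² = 1.778
te_I = (2 + 4·3 + 4)/6 = 18/6 = 3; σ²_I = ((4−2)/6)² = 0.111
te_J = (5 + 4·6 + 19)/6 = 48/6 = 8; σ²_J = ((19−5)/6)² = 5.444

Forward pass:
ES_A = 0; EF_A = 8
ES_B = 0; EF_B = 10
ES_C = 0; EF_C = 7
ES_D = 7; EF_D = 7+8 = 15
ES_E = max(EF_A=8, EF_B=10) = 10; EF_E = 10+4 = 14
ES_F = max(EF_A=8, EF_C=7) = 8; EF_F = 8+10 = 18
ES_G = max(EF_A=8, EF_D=15) = 15; EF_G = 15+12 = 27
ES_H = max(EF_A=8, EF_C=7) = 8; EF_H = 8+3 = 11
ES_I = 14; EF_I = 14+3 = 17
ES_J = max(EF_E=14, EF_F=18, EF_G=27, EF_H=11, EF_I=17) = 27; EF_J = 27+8 = 35
Expected project duration μ = 35 hours. Critical path: C → D → G → J.

Variance along critical path = 0.444 + 2.778 + 1.778 + 5.444 = 10.444; σ = √10.444 = 3.232 hours.
Z = (37 − 35) / 3.232 = 0.619
P(T ≤ 37) = Φ(0.619) ≈ 0.732

0.732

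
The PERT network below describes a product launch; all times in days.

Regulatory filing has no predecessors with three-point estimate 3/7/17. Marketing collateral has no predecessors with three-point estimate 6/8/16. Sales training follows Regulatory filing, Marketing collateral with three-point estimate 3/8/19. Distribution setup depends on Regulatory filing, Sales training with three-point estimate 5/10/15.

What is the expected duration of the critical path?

te_Regulatory filing = (3 + 4·7 + 17)/6 = 48/6 = 8
te_Marketing collateral = (6 + 4·8 + 16)/6 = 54/6 = 9
te_Sales training = (3 + 4·8 + 19)/6 = 54/6 = 9
te_Distribution setup = (5 + 4·10 + 15)/6 = 60/6 = 10

Forward pass:
ES_Regulatory filing = 0; EF_Regulatory filing = 8
ES_Marketing collateral = 0; EF_Marketing collateral = 9
ES_Sales training = max(EF_Regulatory filing=8, EF_Marketing collateral=9) = 9; EF_Sales training = 9+9 = 18
ES_Distribution setup = max(EF_Regulatory filing=8, EF_Sales training=18) = 18; EF_Distribution setup = 18+10 = 28
Expected project duration μ = 28 days. Critical path: Marketing collateral → Sales training → Distribution setup.

28 days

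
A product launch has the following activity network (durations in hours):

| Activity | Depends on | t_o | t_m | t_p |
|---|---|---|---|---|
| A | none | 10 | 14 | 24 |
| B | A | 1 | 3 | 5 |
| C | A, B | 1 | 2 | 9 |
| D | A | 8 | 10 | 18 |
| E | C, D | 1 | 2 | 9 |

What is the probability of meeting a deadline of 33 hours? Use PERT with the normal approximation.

0.897

te_A = (10 + 4·14 + 24)/6 = 90/6 = 15; σ²_A = ((24−10)/6)² = 5.444
te_B = (1 + 4·3 + 5)/6 = 18/6 = 3; σ²_B = ((5−1)/6)² = 0.444
te_C = (1 + 4·2 + 9)/6 = 18/6 = 3; σ²_C = ((9−1)/6)² = 1.778
te_D = (8 + 4·10 + 18)/6 = 66/6 = 11; σ²_D = ((18−8)/6)² = 2.778
te_E = (1 + 4·2 + 9)/6 = 18/6 = 3; σ²_E = ((9−1)/6)² = 1.778

Forward pass:
ES_A = 0; EF_A = 15
ES_B = 15; EF_B = 15+3 = 18
ES_C = max(EF_A=15, EF_B=18) = 18; EF_C = 18+3 = 21
ES_D = 15; EF_D = 15+11 = 26
ES_E = max(EF_C=21, EF_D=26) = 26; EF_E = 26+3 = 29
Expected project duration μ = 29 hours. Critical path: A → D → E.

Variance along critical path = 5.444 + 2.778 + 1.778 = 10.000; σ = √10.000 = 3.162 hours.
Z = (33 − 29) / 3.162 = 1.265
P(T ≤ 33) = Φ(1.265) ≈ 0.897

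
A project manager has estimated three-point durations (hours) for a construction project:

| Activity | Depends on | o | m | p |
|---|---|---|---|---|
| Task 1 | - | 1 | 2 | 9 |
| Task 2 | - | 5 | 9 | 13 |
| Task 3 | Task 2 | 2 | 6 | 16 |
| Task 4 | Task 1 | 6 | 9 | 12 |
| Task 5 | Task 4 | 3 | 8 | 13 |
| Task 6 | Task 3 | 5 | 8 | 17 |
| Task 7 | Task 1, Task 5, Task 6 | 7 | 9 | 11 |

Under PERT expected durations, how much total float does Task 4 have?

te_Task 1 = (1 + 4·2 + 9)/6 = 18/6 = 3
te_Task 2 = (5 + 4·9 + 13)/6 = 54/6 = 9
te_Task 3 = (2 + 4·6 + 16)/6 = 42/6 = 7
te_Task 4 = (6 + 4·9 + 12)/6 = 54/6 = 9
te_Task 5 = (3 + 4·8 + 13)/6 = 48/6 = 8
te_Task 6 = (5 + 4·8 + 17)/6 = 54/6 = 9
te_Task 7 = (7 + 4·9 + 11)/6 = 54/6 = 9

Forward pass:
ES_Task 1 = 0; EF_Task 1 = 3
ES_Task 2 = 0; EF_Task 2 = 9
ES_Task 3 = 9; EF_Task 3 = 9+7 = 16
ES_Task 4 = 3; EF_Task 4 = 3+9 = 12
ES_Task 5 = 12; EF_Task 5 = 12+8 = 20
ES_Task 6 = 16; EF_Task 6 = 16+9 = 25
ES_Task 7 = max(EF_Task 1=3, EF_Task 5=20, EF_Task 6=25) = 25; EF_Task 7 = 25+9 = 34
Expected project duration μ = 34 hours. Critical path: Task 2 → Task 3 → Task 6 → Task 7.

Backward pass:
LF_Task 7 = 34; LS_Task 7 = 34−9 = 25
LF_Task 6 = LS_Task 7 = 25; LS_Task 6 = 25−9 = 16
LF_Task 5 = LS_Task 7 = 25; LS_Task 5 = 25−8 = 17
LF_Task 4 = LS_Task 5 = 17; LS_Task 4 = 17−9 = 8
LF_Task 3 = LS_Task 6 = 16; LS_Task 3 = 16−7 = 9
LF_Task 2 = LS_Task 3 = 9; LS_Task 2 = 9−9 = 0
LF_Task 1 = min(LS_Task 4=8, LS_Task 7=25) = 8; LS_Task 1 = 8−3 = 5
Slack_Task 4 = LS_Task 4 − ES_Task 4 = 8 − 3 = 5

5 hours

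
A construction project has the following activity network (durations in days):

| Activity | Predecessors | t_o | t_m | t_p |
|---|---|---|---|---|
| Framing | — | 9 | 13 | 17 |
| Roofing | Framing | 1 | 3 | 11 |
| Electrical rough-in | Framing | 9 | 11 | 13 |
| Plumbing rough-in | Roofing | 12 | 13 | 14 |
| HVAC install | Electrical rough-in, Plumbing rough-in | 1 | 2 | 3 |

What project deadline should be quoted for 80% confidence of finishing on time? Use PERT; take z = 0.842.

te_Framing = (9 + 4·13 + 17)/6 = 78/6 = 13; σ²_Framing = ((17−9)/6)² = 1.778
te_Roofing = (1 + 4·3 + 11)/6 = 24/6 = 4; σ²_Roofing = ((11−1)/6)² = 2.778
te_Electrical rough-in = (9 + 4·11 + 13)/6 = 66/6 = 11; σ²_Electrical rough-in = ((13−9)/6)² = 0.444
te_Plumbing rough-in = (12 + 4·13 + 14)/6 = 78/6 = 13; σ²_Plumbing rough-in = ((14−12)/6)² = 0.111
te_HVAC install = (1 + 4·2 + 3)/6 = 12/6 = 2; σ²_HVAC install = ((3−1)/6)² = 0.111

Forward pass:
ES_Framing = 0; EF_Framing = 13
ES_Roofing = 13; EF_Roofing = 13+4 = 17
ES_Electrical rough-in = 13; EF_Electrical rough-in = 13+11 = 24
ES_Plumbing rough-in = 17; EF_Plumbing rough-in = 17+13 = 30
ES_HVAC install = max(EF_Electrical rough-in=24, EF_Plumbing rough-in=30) = 30; EF_HVAC install = 30+2 = 32
Expected project duration μ = 32 days. Critical path: Framing → Roofing → Plumbing rough-in → HVAC install.

Variance along critical path = 1.778 + 2.778 + 0.111 + 0.111 = 4.778; σ = 2.186 days.
D = μ + z·σ = 32 + 0.842·2.186 = 33.8 days

33.8 days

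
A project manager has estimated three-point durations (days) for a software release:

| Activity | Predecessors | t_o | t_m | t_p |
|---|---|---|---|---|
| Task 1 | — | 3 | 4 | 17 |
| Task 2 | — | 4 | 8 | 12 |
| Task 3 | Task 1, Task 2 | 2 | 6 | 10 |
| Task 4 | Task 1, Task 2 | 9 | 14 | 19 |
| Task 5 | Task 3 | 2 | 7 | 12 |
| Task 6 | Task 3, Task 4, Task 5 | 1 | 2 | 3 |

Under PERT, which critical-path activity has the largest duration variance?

te_Task 1 = (3 + 4·4 + 17)/6 = 36/6 = 6; σ²_Task 1 = ((17−3)/6)² = 5.444
te_Task 2 = (4 + 4·8 + 12)/6 = 48/6 = 8; σ²_Task 2 = ((12−4)/6)² = 1.778
te_Task 3 = (2 + 4·6 + 10)/6 = 36/6 = 6; σ²_Task 3 = ((10−2)/6)² = 1.778
te_Task 4 = (9 + 4·14 + 19)/6 = 84/6 = 14; σ²_Task 4 = ((19−9)/6)² = 2.778
te_Task 5 = (2 + 4·7 + 12)/6 = 42/6 = 7; σ²_Task 5 = ((12−2)/6)² = 2.778
te_Task 6 = (1 + 4·2 + 3)/6 = 12/6 = 2; σ²_Task 6 = ((3−1)/6)² = 0.111

Forward pass:
ES_Task 1 = 0; EF_Task 1 = 6
ES_Task 2 = 0; EF_Task 2 = 8
ES_Task 3 = max(EF_Task 1=6, EF_Task 2=8) = 8; EF_Task 3 = 8+6 = 14
ES_Task 4 = max(EF_Task 1=6, EF_Task 2=8) = 8; EF_Task 4 = 8+14 = 22
ES_Task 5 = 14; EF_Task 5 = 14+7 = 21
ES_Task 6 = max(EF_Task 3=14, EF_Task 4=22, EF_Task 5=21) = 22; EF_Task 6 = 22+2 = 24
Expected project duration μ = 24 days. Critical path: Task 2 → Task 4 → Task 6.

Variances on critical path: σ²_Task 2=1.778, σ²_Task 4=2.778, σ²_Task 6=0.111.
Largest is σ²_Task 4 = 2.778.

Task 4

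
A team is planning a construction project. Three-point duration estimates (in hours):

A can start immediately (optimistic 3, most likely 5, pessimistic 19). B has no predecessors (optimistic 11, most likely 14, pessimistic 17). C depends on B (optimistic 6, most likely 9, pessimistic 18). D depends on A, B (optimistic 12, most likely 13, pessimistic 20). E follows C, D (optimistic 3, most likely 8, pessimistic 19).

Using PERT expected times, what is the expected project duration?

te_A = (3 + 4·5 + 19)/6 = 42/6 = 7
te_B = (11 + 4·14 + 17)/6 = 84/6 = 14
te_C = (6 + 4·9 + 18)/6 = 60/6 = 10
te_D = (12 + 4·13 + 20)/6 = 84/6 = 14
te_E = (3 + 4·8 + 19)/6 = 54/6 = 9

Forward pass:
ES_A = 0; EF_A = 7
ES_B = 0; EF_B = 14
ES_C = 14; EF_C = 14+10 = 24
ES_D = max(EF_A=7, EF_B=14) = 14; EF_D = 14+14 = 28
ES_E = max(EF_C=24, EF_D=28) = 28; EF_E = 28+9 = 37
Expected project duration μ = 37 hours. Critical path: B → D → E.

37 hours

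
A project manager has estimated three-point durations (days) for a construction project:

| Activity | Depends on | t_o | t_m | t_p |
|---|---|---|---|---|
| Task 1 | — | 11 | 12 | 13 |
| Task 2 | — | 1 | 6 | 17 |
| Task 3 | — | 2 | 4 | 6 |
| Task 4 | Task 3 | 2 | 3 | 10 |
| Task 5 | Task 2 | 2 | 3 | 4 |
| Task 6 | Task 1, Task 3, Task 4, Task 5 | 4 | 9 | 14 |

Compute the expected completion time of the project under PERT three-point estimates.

te_Task 1 = (11 + 4·12 + 13)/6 = 72/6 = 12
te_Task 2 = (1 + 4·6 + 17)/6 = 42/6 = 7
te_Task 3 = (2 + 4·4 + 6)/6 = 24/6 = 4
te_Task 4 = (2 + 4·3 + 10)/6 = 24/6 = 4
te_Task 5 = (2 + 4·3 + 4)/6 = 18/6 = 3
te_Task 6 = (4 + 4·9 + 14)/6 = 54/6 = 9

Forward pass:
ES_Task 1 = 0; EF_Task 1 = 12
ES_Task 2 = 0; EF_Task 2 = 7
ES_Task 3 = 0; EF_Task 3 = 4
ES_Task 4 = 4; EF_Task 4 = 4+4 = 8
ES_Task 5 = 7; EF_Task 5 = 7+3 = 10
ES_Task 6 = max(EF_Task 1=12, EF_Task 3=4, EF_Task 4=8, EF_Task 5=10) = 12; EF_Task 6 = 12+9 = 21
Expected project duration μ = 21 days. Critical path: Task 1 → Task 6.

21 days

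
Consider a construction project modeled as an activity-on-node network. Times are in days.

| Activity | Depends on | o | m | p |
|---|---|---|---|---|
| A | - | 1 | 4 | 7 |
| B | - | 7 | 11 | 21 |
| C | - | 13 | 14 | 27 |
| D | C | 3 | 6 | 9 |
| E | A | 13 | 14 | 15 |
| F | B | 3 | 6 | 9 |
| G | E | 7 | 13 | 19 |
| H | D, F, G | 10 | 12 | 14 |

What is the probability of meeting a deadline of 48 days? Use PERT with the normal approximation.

te_A = (1 + 4·4 + 7)/6 = 24/6 = 4; σ²_A = ((7−1)/6)² = 1.000
te_B = (7 + 4·11 + 21)/6 = 72/6 = 12; σ²_B = ((21−7)/6)² = 5.444
te_C = (13 + 4·14 + 27)/6 = 96/6 = 16; σ²_C = ((27−13)/6)² = 5.444
te_D = (3 + 4·6 + 9)/6 = 36/6 = 6; σ²_D = ((9−3)/6)² = 1.000
te_E = (13 + 4·14 + 15)/6 = 84/6 = 14; σ²_E = ((15−13)/6)² = 0.111
te_F = (3 + 4·6 + 9)/6 = 36/6 = 6; σ²_F = ((9−3)/6)² = 1.000
te_G = (7 + 4·13 + 19)/6 = 78/6 = 13; σ²_G = ((19−7)/6)² = 4.000
te_H = (10 + 4·12 + 14)/6 = 72/6 = 12; σ²_H = ((14−10)/6)² = 0.444

Forward pass:
ES_A = 0; EF_A = 4
ES_B = 0; EF_B = 12
ES_C = 0; EF_C = 16
ES_D = 16; EF_D = 16+6 = 22
ES_E = 4; EF_E = 4+14 = 18
ES_F = 12; EF_F = 12+6 = 18
ES_G = 18; EF_G = 18+13 = 31
ES_H = max(EF_D=22, EF_F=18, EF_G=31) = 31; EF_H = 31+12 = 43
Expected project duration μ = 43 days. Critical path: A → E → G → H.

Variance along critical path = 1.000 + 0.111 + 4.000 + 0.444 = 5.556; σ = √5.556 = 2.357 days.
Z = (48 − 43) / 2.357 = 2.121
P(T ≤ 48) = Φ(2.121) ≈ 0.983

0.983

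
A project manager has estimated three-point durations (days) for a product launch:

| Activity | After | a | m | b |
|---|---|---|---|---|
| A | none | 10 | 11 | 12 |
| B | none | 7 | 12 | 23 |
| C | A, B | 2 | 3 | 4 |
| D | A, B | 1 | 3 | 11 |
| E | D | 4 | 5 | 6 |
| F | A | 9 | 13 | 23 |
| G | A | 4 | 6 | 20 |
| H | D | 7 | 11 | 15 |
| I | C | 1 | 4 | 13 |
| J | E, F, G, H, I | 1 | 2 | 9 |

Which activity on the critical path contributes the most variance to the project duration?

te_A = (10 + 4·11 + 12)/6 = 66/6 = 11; σ²_A = ((12−10)/6)² = 0.111
te_B = (7 + 4·12 + 23)/6 = 78/6 = 13; σ²_B = ((23−7)/6)² = 7.111
te_C = (2 + 4·3 + 4)/6 = 18/6 = 3; σ²_C = ((4−2)/6)² = 0.111
te_D = (1 + 4·3 + 11)/6 = 24/6 = 4; σ²_D = ((11−1)/6)² = 2.778
te_E = (4 + 4·5 + 6)/6 = 30/6 = 5; σ²_E = ((6−4)/6)² = 0.111
te_F = (9 + 4·13 + 23)/6 = 84/6 = 14; σ²_F = ((23−9)/6)² = 5.444
te_G = (4 + 4·6 + 20)/6 = 48/6 = 8; σ²_G = ((20−4)/6)² = 7.111
te_H = (7 + 4·11 + 15)/6 = 66/6 = 11; σ²_H = ((15−7)/6)² = 1.778
te_I = (1 + 4·4 + 13)/6 = 30/6 = 5; σ²_I = ((13−1)/6)² = 4.000
te_J = (1 + 4·2 + 9)/6 = 18/6 = 3; σ²_J = ((9−1)/6)² = 1.778

Forward pass:
ES_A = 0; EF_A = 11
ES_B = 0; EF_B = 13
ES_C = max(EF_A=11, EF_B=13) = 13; EF_C = 13+3 = 16
ES_D = max(EF_A=11, EF_B=13) = 13; EF_D = 13+4 = 17
ES_E = 17; EF_E = 17+5 = 22
ES_F = 11; EF_F = 11+14 = 25
ES_G = 11; EF_G = 11+8 = 19
ES_H = 17; EF_H = 17+11 = 28
ES_I = 16; EF_I = 16+5 = 21
ES_J = max(EF_E=22, EF_F=25, EF_G=19, EF_H=28, EF_I=21) = 28; EF_J = 28+3 = 31
Expected project duration μ = 31 days. Critical path: B → D → H → J.

Variances on critical path: σ²_B=7.111, σ²_D=2.778, σ²_H=1.778, σ²_J=1.778.
Largest is σ²_B = 7.111.

B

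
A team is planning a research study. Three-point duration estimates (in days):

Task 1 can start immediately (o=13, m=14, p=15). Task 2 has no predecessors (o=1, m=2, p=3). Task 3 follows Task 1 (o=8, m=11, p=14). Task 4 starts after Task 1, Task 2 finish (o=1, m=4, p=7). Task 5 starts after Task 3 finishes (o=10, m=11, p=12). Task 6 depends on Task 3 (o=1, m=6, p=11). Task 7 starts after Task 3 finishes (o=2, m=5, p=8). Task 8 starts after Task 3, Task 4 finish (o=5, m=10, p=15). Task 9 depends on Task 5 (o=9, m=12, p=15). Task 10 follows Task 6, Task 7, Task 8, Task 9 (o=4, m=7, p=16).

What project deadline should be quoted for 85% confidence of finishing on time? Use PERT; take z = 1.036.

te_Task 1 = (13 + 4·14 + 15)/6 = 84/6 = 14; σ²_Task 1 = ((15−13)/6)² = 0.111
te_Task 2 = (1 + 4·2 + 3)/6 = 12/6 = 2; σ²_Task 2 = ((3−1)/6)² = 0.111
te_Task 3 = (8 + 4·11 + 14)/6 = 66/6 = 11; σ²_Task 3 = ((14−8)/6)² = 1.000
te_Task 4 = (1 + 4·4 + 7)/6 = 24/6 = 4; σ²_Task 4 = ((7−1)/6)² = 1.000
te_Task 5 = (10 + 4·11 + 12)/6 = 66/6 = 11; σ²_Task 5 = ((12−10)/6)² = 0.111
te_Task 6 = (1 + 4·6 + 11)/6 = 36/6 = 6; σ²_Task 6 = ((11−1)/6)² = 2.778
te_Task 7 = (2 + 4·5 + 8)/6 = 30/6 = 5; σ²_Task 7 = ((8−2)/6)² = 1.000
te_Task 8 = (5 + 4·10 + 15)/6 = 60/6 = 10; σ²_Task 8 = ((15−5)/6)² = 2.778
te_Task 9 = (9 + 4·12 + 15)/6 = 72/6 = 12; σ²_Task 9 = ((15−9)/6)² = 1.000
te_Task 10 = (4 + 4·7 + 16)/6 = 48/6 = 8; σ²_Task 10 = ((16−4)/6)² = 4.000

Forward pass:
ES_Task 1 = 0; EF_Task 1 = 14
ES_Task 2 = 0; EF_Task 2 = 2
ES_Task 3 = 14; EF_Task 3 = 14+11 = 25
ES_Task 4 = max(EF_Task 1=14, EF_Task 2=2) = 14; EF_Task 4 = 14+4 = 18
ES_Task 5 = 25; EF_Task 5 = 25+11 = 36
ES_Task 6 = 25; EF_Task 6 = 25+6 = 31
ES_Task 7 = 25; EF_Task 7 = 25+5 = 30
ES_Task 8 = max(EF_Task 3=25, EF_Task 4=18) = 25; EF_Task 8 = 25+10 = 35
ES_Task 9 = 36; EF_Task 9 = 36+12 = 48
ES_Task 10 = max(EF_Task 6=31, EF_Task 7=30, EF_Task 8=35, EF_Task 9=48) = 48; EF_Task 10 = 48+8 = 56
Expected project duration μ = 56 days. Critical path: Task 1 → Task 3 → Task 5 → Task 9 → Task 10.

Variance along critical path = 0.111 + 1.000 + 0.111 + 1.000 + 4.000 = 6.222; σ = 2.494 days.
D = μ + z·σ = 56 + 1.036·2.494 = 58.6 days

58.6 days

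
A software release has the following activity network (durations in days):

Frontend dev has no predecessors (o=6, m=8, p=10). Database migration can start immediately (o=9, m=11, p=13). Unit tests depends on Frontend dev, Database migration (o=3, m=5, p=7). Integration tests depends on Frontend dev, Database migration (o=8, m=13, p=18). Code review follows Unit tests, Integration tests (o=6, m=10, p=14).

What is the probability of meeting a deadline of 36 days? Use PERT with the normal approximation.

0.814

te_Frontend dev = (6 + 4·8 + 10)/6 = 48/6 = 8; σ²_Frontend dev = ((10−6)/6)² = 0.444
te_Database migration = (9 + 4·11 + 13)/6 = 66/6 = 11; σ²_Database migration = ((13−9)/6)² = 0.444
te_Unit tests = (3 + 4·5 + 7)/6 = 30/6 = 5; σ²_Unit tests = ((7−3)/6)² = 0.444
te_Integration tests = (8 + 4·13 + 18)/6 = 78/6 = 13; σ²_Integration tests = ((18−8)/6)² = 2.778
te_Code review = (6 + 4·10 + 14)/6 = 60/6 = 10; σ²_Code review = ((14−6)/6)² = 1.778

Forward pass:
ES_Frontend dev = 0; EF_Frontend dev = 8
ES_Database migration = 0; EF_Database migration = 11
ES_Unit tests = max(EF_Frontend dev=8, EF_Database migration=11) = 11; EF_Unit tests = 11+5 = 16
ES_Integration tests = max(EF_Frontend dev=8, EF_Database migration=11) = 11; EF_Integration tests = 11+13 = 24
ES_Code review = max(EF_Unit tests=16, EF_Integration tests=24) = 24; EF_Code review = 24+10 = 34
Expected project duration μ = 34 days. Critical path: Database migration → Integration tests → Code review.

Variance along critical path = 0.444 + 2.778 + 1.778 = 5.000; σ = √5.000 = 2.236 days.
Z = (36 − 34) / 2.236 = 0.894
P(T ≤ 36) = Φ(0.894) ≈ 0.814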